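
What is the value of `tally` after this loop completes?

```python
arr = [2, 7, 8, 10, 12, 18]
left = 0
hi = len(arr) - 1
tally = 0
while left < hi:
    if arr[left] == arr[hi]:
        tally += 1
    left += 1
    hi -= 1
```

Count matching pairs from ends
`tally` takes the values: 0

Answer: 0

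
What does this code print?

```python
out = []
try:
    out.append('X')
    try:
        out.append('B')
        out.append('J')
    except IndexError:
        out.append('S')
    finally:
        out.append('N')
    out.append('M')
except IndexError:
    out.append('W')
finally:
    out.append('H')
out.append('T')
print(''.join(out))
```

Execution trace: 'X' (try body) → 'B' (inner try body) → 'J' (inner try body, no exception) → 'N' (inner finally) → 'M' (try body, no exception) → 'H' (finally) → 'T' (after the try/except). Output: XBJNMHT

Answer: XBJNMHT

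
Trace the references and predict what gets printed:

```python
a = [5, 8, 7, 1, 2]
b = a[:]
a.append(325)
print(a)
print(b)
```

Key concept: slice [:] creates copy.
Step by step:
`a = [5, 8, 7, 1, 2]` → a = [5, 8, 7, 1, 2]
`b = a[:]` → b = [5, 8, 7, 1, 2]
`a.append(325)` → a = [5, 8, 7, 1, 2, 325]
`print(a)` → prints [5, 8, 7, 1, 2, 325]
`print(b)` → prints [5, 8, 7, 1, 2]

Answer:
[5, 8, 7, 1, 2, 325]
[5, 8, 7, 1, 2]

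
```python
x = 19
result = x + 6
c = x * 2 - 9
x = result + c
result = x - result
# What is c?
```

Trace:
`x = 19` → x = 19
`result = x + 6` → result = 25
`c = x * 2 - 9` → c = 29
`x = result + c` → x = 54
`result = x - result` → result = 29
So c = 29

Answer: 29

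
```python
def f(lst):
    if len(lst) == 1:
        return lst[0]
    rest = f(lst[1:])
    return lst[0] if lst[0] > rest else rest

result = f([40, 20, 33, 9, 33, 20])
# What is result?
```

Recursive max over [40, 20, 33, 9, 33, 20] = 40

Answer: 40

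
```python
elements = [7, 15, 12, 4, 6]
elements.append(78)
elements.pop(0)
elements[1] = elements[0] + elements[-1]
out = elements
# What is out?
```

Trace:
`elements = [7, 15, 12, 4, 6]` → elements = [7, 15, 12, 4, 6]
`elements.append(78)` → elements = [7, 15, 12, 4, 6, 78]
`elements.pop(0)` → elements = [15, 12, 4, 6, 78]
`elements[1] = elements[0] + elements[-1]` → elements = [15, 93, 4, 6, 78]
`out = elements` → out = [15, 93, 4, 6, 78]
So out = [15, 93, 4, 6, 78]

Answer: [15, 93, 4, 6, 78]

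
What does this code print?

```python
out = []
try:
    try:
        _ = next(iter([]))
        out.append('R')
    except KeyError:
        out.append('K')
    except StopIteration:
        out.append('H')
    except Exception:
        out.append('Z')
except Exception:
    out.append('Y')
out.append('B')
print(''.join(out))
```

Execution trace: 'H' (inner except StopIteration) → 'B' (after the try/except). Output: HB

Answer: HB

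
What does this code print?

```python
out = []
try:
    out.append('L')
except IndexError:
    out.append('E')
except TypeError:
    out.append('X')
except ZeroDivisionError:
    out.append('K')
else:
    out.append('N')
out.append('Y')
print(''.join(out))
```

Execution trace: 'L' (try body, no exception) → 'N' (else) → 'Y' (after the try/except). Output: LNY

Answer: LNY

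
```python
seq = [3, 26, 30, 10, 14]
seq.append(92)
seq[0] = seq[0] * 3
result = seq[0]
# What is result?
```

Trace:
`seq = [3, 26, 30, 10, 14]` → seq = [3, 26, 30, 10, 14]
`seq.append(92)` → seq = [3, 26, 30, 10, 14, 92]
`seq[0] = seq[0] * 3` → seq = [9, 26, 30, 10, 14, 92]
`result = seq[0]` → result = 9
So result = 9

Answer: 9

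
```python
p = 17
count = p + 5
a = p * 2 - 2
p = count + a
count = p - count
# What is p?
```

Trace:
`p = 17` → p = 17
`count = p + 5` → count = 22
`a = p * 2 - 2` → a = 32
`p = count + a` → p = 54
`count = p - count` → count = 32
So p = 54

Answer: 54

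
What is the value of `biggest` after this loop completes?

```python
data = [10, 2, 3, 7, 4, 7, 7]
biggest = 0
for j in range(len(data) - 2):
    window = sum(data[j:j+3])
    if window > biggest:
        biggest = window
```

Max sum of 3-element window in [10, 2, 3, 7, 4, 7, 7]
`biggest` takes the values: 0 → 15 → 18

Answer: 18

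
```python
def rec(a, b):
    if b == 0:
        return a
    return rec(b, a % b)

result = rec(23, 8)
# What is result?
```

rec(23, 8) -> rec(8, 7) -> rec(7, 1) -> rec(1, 0) -> 1

Answer: 1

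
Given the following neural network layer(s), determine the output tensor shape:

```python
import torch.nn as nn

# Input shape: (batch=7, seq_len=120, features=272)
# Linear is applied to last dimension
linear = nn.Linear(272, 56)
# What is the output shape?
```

Input: (7, 120, 272) -> Output: (7, 120, 56)

Answer: (7, 120, 56)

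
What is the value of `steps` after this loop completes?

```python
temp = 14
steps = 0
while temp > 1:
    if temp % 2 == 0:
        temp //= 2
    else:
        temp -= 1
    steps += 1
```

Steps to reduce 14 to 1
`steps` takes the values: 0 → 1 → 2 → 3 → 4 → 5

Answer: 5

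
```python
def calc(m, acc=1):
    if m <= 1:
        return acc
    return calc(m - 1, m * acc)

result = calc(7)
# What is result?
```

Accumulator trace (n, acc): (7, 1) -> (6, 7) -> (5, 42) -> (4, 210) -> (3, 840) -> (2, 2520) -> (1, 5040) -> return 5040

Answer: 5040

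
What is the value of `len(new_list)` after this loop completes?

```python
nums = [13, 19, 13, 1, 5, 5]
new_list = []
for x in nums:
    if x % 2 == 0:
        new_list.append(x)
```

Count even numbers in [13, 19, 13, 1, 5, 5]
`new_list` takes the values: []
So `len(new_list)` = 0

Answer: 0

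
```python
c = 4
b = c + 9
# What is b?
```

Trace:
`c = 4` → c = 4
`b = c + 9` → b = 13
So b = 13

Answer: 13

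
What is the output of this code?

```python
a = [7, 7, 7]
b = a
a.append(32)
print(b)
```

Key concept: basic list aliasing.
Step by step:
`a = [7, 7, 7]` → a = [7, 7, 7]
`b = a` → b = [7, 7, 7] (same object as a)
`a.append(32)` → a = [7, 7, 7, 32] (same object as b); b = [7, 7, 7, 32] (same object as a)
`print(b)` → prints [7, 7, 7, 32]

Answer: [7, 7, 7, 32]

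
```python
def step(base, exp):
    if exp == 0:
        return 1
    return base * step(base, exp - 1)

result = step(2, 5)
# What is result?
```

step(2, 5) = 2 * 2 * 2 * 2 * 2 = 32

Answer: 32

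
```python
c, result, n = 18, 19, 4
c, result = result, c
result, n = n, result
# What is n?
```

Trace:
`c, result, n = 18, 19, 4` → c = 18; result = 19; n = 4
`c, result = result, c` → c = 19; result = 18
`result, n = n, result` → result = 4; n = 18
So n = 18

Answer: 18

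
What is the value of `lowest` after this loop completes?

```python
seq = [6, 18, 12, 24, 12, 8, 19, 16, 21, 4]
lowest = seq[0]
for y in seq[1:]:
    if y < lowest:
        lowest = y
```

Minimum of [6, 18, 12, 24, 12, 8, 19, 16, 21, 4]
`lowest` takes the values: 6 → 4

Answer: 4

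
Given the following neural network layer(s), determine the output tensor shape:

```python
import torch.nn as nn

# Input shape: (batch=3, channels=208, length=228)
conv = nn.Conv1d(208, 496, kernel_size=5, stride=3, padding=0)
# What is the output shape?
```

Input: (3, 208, 228) -> Output: (3, 496, 75)

Answer: (3, 496, 75)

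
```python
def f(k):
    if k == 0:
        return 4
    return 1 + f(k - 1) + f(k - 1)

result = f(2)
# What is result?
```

f(k) = 1 + 2·f(k-1), f(0)=4. Closed form: (4+1)·2^2 - 1 = 19.

Answer: 19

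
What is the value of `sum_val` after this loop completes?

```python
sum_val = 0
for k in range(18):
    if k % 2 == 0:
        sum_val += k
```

Sum of even numbers 0 to 17
`sum_val` takes the values: 0 → 2 → 6 → 12 → 20 → 30 → 42 → 56 → 72

Answer: 72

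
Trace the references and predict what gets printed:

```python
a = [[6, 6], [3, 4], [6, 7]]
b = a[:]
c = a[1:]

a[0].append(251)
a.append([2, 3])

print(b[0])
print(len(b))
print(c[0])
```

Key concept: slice with nested mutation.
Step by step:
`a = [[6, 6], [3, 4], [6, 7]]` → a = [[6, 6], [3, 4], [6, 7]]
`b = a[:]` → b = [[6, 6], [3, 4], [6, 7]]
`c = a[1:]` → c = [[3, 4], [6, 7]]
`a[0].append(251)` → a = [[6, 6, 251], [3, 4], [6, 7]]; b = [[6, 6, 251], [3, 4], [6, 7]]
`a.append([2, 3])` → a = [[6, 6, 251], [3, 4], [6, 7], [2, 3]]
`print(b[0])` → prints [6, 6, 251]
`print(len(b))` → prints 3
`print(c[0])` → prints [3, 4]

Answer:
[6, 6, 251]
3
[3, 4]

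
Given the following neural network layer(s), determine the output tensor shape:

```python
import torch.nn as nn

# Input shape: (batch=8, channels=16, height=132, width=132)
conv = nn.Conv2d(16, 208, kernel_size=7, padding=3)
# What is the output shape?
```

Input: (8, 16, 132, 132) -> Output: (8, 208, 132, 132)

Answer: (8, 208, 132, 132)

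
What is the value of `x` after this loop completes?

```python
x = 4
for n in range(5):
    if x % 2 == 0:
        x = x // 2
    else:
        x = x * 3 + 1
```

Collatz-style transformation from 4
`x` takes the values: 4 → 2 → 1 → 4 → 2 → 1

Answer: 1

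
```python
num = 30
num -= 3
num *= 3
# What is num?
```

Trace:
`num = 30` → num = 30
`num -= 3` → num = 27
`num *= 3` → num = 81
So num = 81

Answer: 81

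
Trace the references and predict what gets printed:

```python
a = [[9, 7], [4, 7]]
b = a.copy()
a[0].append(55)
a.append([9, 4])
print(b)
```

Key concept: shallow copy with nested lists.
Step by step:
`a = [[9, 7], [4, 7]]` → a = [[9, 7], [4, 7]]
`b = a.copy()` → b = [[9, 7], [4, 7]]
`a[0].append(55)` → a = [[9, 7, 55], [4, 7]]; b = [[9, 7, 55], [4, 7]]
`a.append([9, 4])` → a = [[9, 7, 55], [4, 7], [9, 4]]
`print(b)` → prints [[9, 7, 55], [4, 7]]

Answer: [[9, 7, 55], [4, 7]]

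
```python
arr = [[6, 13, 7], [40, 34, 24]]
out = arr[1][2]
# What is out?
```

Trace:
`arr = [[6, 13, 7], [40, 34, 24]]` → arr = [[6, 13, 7], [40, 34, 24]]
`out = arr[1][2]` → out = 24
So out = 24

Answer: 24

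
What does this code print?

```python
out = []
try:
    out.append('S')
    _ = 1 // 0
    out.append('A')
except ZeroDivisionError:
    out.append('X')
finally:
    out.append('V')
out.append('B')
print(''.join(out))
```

Execution trace: 'S' (try body) → 'X' (except ZeroDivisionError) → 'V' (finally) → 'B' (after the try/except). Output: SXVB

Answer: SXVB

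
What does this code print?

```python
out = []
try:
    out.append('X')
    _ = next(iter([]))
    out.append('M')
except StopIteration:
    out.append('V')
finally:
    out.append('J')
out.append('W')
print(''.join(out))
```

Execution trace: 'X' (try body) → 'V' (except StopIteration) → 'J' (finally) → 'W' (after the try/except). Output: XVJW

Answer: XVJW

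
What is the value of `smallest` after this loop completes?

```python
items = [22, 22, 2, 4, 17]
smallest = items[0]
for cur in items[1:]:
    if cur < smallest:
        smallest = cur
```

Minimum of [22, 22, 2, 4, 17]
`smallest` takes the values: 22 → 2

Answer: 2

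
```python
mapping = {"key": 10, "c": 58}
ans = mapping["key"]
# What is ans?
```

Trace:
`mapping = {"key": 10, "c": 58}` → mapping = {'key': 10, 'c': 58}
`ans = mapping["key"]` → ans = 10
So ans = 10

Answer: 10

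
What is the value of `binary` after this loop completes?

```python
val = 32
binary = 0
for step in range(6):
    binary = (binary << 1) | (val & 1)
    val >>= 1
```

Reverse lowest 6 bits of 32
`binary` takes the values: 0 → 1

Answer: 1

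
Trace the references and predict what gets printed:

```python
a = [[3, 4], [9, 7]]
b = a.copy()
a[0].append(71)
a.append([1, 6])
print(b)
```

Key concept: shallow copy with nested lists.
Step by step:
`a = [[3, 4], [9, 7]]` → a = [[3, 4], [9, 7]]
`b = a.copy()` → b = [[3, 4], [9, 7]]
`a[0].append(71)` → a = [[3, 4, 71], [9, 7]]; b = [[3, 4, 71], [9, 7]]
`a.append([1, 6])` → a = [[3, 4, 71], [9, 7], [1, 6]]
`print(b)` → prints [[3, 4, 71], [9, 7]]

Answer: [[3, 4, 71], [9, 7]]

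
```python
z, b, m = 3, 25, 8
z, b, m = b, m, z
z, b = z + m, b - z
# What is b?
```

Trace:
`z, b, m = 3, 25, 8` → z = 3; b = 25; m = 8
`z, b, m = b, m, z` → z = 25; b = 8; m = 3
`z, b = z + m, b - z` → z = 28; b = -17
So b = -17

Answer: -17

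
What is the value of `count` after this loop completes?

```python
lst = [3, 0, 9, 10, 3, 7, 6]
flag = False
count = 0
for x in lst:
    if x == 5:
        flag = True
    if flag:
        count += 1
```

Count elements after first 5 in [3, 0, 9, 10, 3, 7, 6]
`count` takes the values: 0

Answer: 0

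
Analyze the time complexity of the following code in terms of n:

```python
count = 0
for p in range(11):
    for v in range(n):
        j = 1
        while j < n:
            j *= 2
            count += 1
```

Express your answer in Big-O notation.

Each loop level contributes: 1 × n × log n. Multiplying the contributions gives O(n log n).

Answer: O(n log n)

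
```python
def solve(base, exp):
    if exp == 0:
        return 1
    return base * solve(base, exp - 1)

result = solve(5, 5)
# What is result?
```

solve(5, 5) = 5 * 5 * 5 * 5 * 5 = 3125

Answer: 3125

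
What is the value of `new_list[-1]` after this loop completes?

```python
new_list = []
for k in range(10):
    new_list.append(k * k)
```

Last element of squares 0 to 9
`new_list` takes the values: [] → [0] → [0, 1] → [0, 1, 4] → [0, 1, 4, 9] → [0, 1, 4, 9, 16] → [0, 1, 4, 9, 16, 25] → [0, 1, 4, 9, 16, 25, 36] → [0, 1, 4, 9, 16, 25, 36, 49] → [0, 1, 4, 9, 16, 25, 36, 49, 64] → [0, 1, 4, 9, 16, 25, 36, 49, 64, 81]
So `new_list[-1]` = 81

Answer: 81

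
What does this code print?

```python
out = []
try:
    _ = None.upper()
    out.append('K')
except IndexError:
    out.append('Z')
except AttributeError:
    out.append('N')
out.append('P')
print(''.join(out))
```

Execution trace: 'N' (except AttributeError) → 'P' (after the try/except). Output: NP

Answer: NP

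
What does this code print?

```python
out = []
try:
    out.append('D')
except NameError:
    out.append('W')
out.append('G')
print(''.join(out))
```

Execution trace: 'D' (try body, no exception) → 'G' (after the try/except). Output: DG

Answer: DG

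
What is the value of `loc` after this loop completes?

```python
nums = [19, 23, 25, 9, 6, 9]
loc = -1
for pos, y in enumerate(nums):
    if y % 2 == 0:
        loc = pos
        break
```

First even number index in [19, 23, 25, 9, 6, 9]
`loc` takes the values: -1 → 4

Answer: 4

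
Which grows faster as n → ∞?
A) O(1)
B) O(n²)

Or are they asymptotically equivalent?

O(1) vs O(n²): Higher order terms dominate.

Answer: B) O(n²) grows faster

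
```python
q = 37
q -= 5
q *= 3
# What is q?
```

Trace:
`q = 37` → q = 37
`q -= 5` → q = 32
`q *= 3` → q = 96
So q = 96

Answer: 96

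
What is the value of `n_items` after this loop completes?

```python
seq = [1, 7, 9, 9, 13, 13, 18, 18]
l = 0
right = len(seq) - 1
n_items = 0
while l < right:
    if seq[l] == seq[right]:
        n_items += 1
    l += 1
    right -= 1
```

Count matching pairs from ends
`n_items` takes the values: 0

Answer: 0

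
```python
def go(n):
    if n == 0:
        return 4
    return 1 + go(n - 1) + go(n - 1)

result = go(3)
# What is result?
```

go(n) = 1 + 2·go(n-1), go(0)=4. Closed form: (4+1)·2^3 - 1 = 39.

Answer: 39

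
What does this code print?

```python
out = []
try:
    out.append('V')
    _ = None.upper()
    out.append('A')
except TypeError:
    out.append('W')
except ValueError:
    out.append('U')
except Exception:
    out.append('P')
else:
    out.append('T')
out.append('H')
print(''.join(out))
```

Execution trace: 'V' (try body) → 'P' (except Exception) → 'H' (after the try/except). Output: VPH

Answer: VPH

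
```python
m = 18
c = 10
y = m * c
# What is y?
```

Trace:
`m = 18` → m = 18
`c = 10` → c = 10
`y = m * c` → y = 180
So y = 180

Answer: 180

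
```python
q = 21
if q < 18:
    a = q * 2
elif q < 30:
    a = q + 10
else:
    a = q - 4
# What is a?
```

Trace:
`q = 21` → q = 21
`if q < 18: ...` → q < 18 is False, q < 30 is True → a = 31
So a = 31

Answer: 31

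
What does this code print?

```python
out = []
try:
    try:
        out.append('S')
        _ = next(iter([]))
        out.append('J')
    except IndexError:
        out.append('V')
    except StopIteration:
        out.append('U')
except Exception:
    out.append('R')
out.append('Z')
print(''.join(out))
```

Execution trace: 'S' (inner try body) → 'U' (inner except StopIteration) → 'Z' (after the try/except). Output: SUZ

Answer: SUZ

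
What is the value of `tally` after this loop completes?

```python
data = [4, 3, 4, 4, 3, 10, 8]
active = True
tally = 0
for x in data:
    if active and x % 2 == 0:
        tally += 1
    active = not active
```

Count even values at even positions
`tally` takes the values: 0 → 1 → 2 → 3

Answer: 3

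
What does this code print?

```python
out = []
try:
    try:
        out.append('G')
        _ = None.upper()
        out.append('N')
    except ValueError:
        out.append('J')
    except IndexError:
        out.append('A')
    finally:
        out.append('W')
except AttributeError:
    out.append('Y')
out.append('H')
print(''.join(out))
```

Execution trace: 'G' (try body) → 'W' (finally) → 'Y' (outer except AttributeError) → 'H' (after the try/except). Output: GWYH

Answer: GWYH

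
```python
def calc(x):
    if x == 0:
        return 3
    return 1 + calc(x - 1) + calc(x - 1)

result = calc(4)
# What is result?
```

calc(x) = 1 + 2·calc(x-1), calc(0)=3. Closed form: (3+1)·2^4 - 1 = 63.

Answer: 63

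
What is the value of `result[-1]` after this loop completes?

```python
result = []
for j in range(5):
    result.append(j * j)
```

Last element of squares 0 to 4
`result` takes the values: [] → [0] → [0, 1] → [0, 1, 4] → [0, 1, 4, 9] → [0, 1, 4, 9, 16]
So `result[-1]` = 16

Answer: 16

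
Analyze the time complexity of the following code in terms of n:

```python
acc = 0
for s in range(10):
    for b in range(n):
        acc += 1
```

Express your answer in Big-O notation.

Each loop level contributes: 1 × n. Multiplying the contributions gives O(n).

Answer: O(n)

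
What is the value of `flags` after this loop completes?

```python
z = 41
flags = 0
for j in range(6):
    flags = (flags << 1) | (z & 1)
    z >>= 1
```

Reverse lowest 6 bits of 41
`flags` takes the values: 0 → 1 → 2 → 4 → 9 → 18 → 37

Answer: 37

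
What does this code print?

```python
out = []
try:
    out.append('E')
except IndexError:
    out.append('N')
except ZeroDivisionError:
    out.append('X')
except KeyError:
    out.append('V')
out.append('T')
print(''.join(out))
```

Execution trace: 'E' (try body, no exception) → 'T' (after the try/except). Output: ET

Answer: ET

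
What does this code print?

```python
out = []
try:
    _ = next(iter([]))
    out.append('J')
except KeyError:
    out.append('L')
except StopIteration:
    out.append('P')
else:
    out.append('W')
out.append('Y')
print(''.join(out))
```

Execution trace: 'P' (except StopIteration) → 'Y' (after the try/except). Output: PY

Answer: PY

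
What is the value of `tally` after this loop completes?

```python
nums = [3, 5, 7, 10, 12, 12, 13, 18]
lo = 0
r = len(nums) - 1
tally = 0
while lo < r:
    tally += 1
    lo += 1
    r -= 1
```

Iterations until pointers meet (list length 8)
`tally` takes the values: 0 → 1 → 2 → 3 → 4

Answer: 4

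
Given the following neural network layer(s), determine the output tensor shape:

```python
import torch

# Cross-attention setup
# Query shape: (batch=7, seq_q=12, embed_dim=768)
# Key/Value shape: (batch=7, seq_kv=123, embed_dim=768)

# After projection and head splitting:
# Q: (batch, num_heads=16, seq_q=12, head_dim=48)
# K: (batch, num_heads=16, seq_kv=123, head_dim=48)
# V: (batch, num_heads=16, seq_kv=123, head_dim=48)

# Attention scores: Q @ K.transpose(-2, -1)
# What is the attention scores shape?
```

Input: (7, 12, 768) -> Output: (7, 16, 12, 123)

Answer: (7, 16, 12, 123)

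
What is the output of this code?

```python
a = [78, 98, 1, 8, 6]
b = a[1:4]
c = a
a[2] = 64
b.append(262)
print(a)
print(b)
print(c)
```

Key concept: slice vs alias.
Step by step:
`a = [78, 98, 1, 8, 6]` → a = [78, 98, 1, 8, 6]
`b = a[1:4]` → b = [98, 1, 8]
`c = a` → c = [78, 98, 1, 8, 6] (same object as a)
`a[2] = 64` → a = [78, 98, 64, 8, 6] (same object as c); c = [78, 98, 64, 8, 6] (same object as a)
`b.append(262)` → b = [98, 1, 8, 262]
`print(a)` → prints [78, 98, 64, 8, 6]
`print(b)` → prints [98, 1, 8, 262]
`print(c)` → prints [78, 98, 64, 8, 6]

Answer:
[78, 98, 64, 8, 6]
[98, 1, 8, 262]
[78, 98, 64, 8, 6]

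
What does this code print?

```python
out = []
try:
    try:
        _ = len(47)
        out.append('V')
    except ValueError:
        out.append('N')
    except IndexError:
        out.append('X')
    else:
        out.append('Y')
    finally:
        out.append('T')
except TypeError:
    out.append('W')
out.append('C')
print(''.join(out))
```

Execution trace: 'T' (finally) → 'W' (outer except TypeError) → 'C' (after the try/except). Output: TWC

Answer: TWC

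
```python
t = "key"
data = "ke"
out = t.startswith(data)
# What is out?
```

Trace:
`t = "key"` → t = 'key'
`data = "ke"` → data = 'ke'
`out = t.startswith(data)` → out = True
So out = True

Answer: True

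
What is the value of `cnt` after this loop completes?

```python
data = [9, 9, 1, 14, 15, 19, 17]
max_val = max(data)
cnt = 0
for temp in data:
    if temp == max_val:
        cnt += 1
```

Count of max value 19 in [9, 9, 1, 14, 15, 19, 17]
`cnt` takes the values: 0 → 1

Answer: 1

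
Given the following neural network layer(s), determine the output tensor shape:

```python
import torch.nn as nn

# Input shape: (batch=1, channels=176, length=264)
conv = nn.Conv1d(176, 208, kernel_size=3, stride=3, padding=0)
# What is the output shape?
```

Input: (1, 176, 264) -> Output: (1, 208, 88)

Answer: (1, 208, 88)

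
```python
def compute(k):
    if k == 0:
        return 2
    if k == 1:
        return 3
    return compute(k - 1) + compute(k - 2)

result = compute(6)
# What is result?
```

Build up from base cases: compute(0)=2, compute(1)=3, compute(2)=5, compute(3)=8, compute(4)=13, compute(5)=21, compute(6)=34

Answer: 34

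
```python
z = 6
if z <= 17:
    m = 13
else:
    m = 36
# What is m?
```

Trace:
`z = 6` → z = 6
`if z <= 17: ...` → z <= 17 is True → m = 13
So m = 13

Answer: 13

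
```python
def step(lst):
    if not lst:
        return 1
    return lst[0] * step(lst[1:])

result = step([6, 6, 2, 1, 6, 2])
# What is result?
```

Product over [6, 6, 2, 1, 6, 2] = 6 * 6 * 2 * 1 * 6 * 2 = 864

Answer: 864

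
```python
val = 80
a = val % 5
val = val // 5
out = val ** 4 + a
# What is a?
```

Trace:
`val = 80` → val = 80
`a = val % 5` → a = 0
`val = val // 5` → val = 16
`out = val ** 4 + a` → out = 65536
So a = 0

Answer: 0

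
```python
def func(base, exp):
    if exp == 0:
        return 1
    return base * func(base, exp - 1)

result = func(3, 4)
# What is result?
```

func(3, 4) = 3 * 3 * 3 * 3 = 81

Answer: 81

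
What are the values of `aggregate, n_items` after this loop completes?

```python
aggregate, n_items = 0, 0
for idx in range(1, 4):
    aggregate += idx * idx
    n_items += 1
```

Sum of squares and count
`aggregate, n_items` takes the values: (0, 0) → (1, 0) → (1, 1) → (5, 1) → (5, 2) → (14, 2) → (14, 3)

Answer: 14, 3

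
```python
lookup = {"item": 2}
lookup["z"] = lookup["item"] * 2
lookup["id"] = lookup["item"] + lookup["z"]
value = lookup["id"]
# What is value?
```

Trace:
`lookup = {"item": 2}` → lookup = {'item': 2}
`lookup["z"] = lookup["item"] * 2` → lookup = {'item': 2, 'z': 4}
`lookup["id"] = lookup["item"] + lookup["z"]` → lookup = {'item': 2, 'z': 4, 'id': 6}
`value = lookup["id"]` → value = 6
So value = 6

Answer: 6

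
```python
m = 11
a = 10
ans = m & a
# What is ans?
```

Trace:
`m = 11` → m = 11
`a = 10` → a = 10
`ans = m & a` → ans = 10
So ans = 10

Answer: 10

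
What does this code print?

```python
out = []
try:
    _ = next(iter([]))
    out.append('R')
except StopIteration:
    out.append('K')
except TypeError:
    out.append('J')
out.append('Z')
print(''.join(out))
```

Execution trace: 'K' (except StopIteration) → 'Z' (after the try/except). Output: KZ

Answer: KZ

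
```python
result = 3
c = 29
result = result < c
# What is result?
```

Trace:
`result = 3` → result = 3
`c = 29` → c = 29
`result = result < c` → result = True
So result = True

Answer: True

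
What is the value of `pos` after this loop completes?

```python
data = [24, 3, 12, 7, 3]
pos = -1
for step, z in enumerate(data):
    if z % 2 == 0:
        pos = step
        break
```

First even number index in [24, 3, 12, 7, 3]
`pos` takes the values: -1 → 0

Answer: 0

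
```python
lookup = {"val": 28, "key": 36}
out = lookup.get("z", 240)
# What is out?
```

Trace:
`lookup = {"val": 28, "key": 36}` → lookup = {'val': 28, 'key': 36}
`out = lookup.get("z", 240)` → out = 240
So out = 240

Answer: 240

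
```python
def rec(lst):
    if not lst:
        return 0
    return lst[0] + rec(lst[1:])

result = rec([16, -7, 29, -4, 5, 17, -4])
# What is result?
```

16 + (-7) + 29 + (-4) + 5 + 17 + (-4) + 0 = 52

Answer: 52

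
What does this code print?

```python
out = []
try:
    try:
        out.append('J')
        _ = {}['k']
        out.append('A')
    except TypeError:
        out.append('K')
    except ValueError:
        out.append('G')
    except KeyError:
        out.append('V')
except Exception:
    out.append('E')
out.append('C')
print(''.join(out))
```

Execution trace: 'J' (inner try body) → 'V' (inner except KeyError) → 'C' (after the try/except). Output: JVC

Answer: JVC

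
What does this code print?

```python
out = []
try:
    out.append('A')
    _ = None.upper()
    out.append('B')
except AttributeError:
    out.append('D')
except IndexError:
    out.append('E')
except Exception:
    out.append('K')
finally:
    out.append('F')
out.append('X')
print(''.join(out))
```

Execution trace: 'A' (try body) → 'D' (except AttributeError) → 'F' (finally) → 'X' (after the try/except). Output: ADFX

Answer: ADFX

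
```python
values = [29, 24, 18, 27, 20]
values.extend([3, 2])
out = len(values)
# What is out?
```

Trace:
`values = [29, 24, 18, 27, 20]` → values = [29, 24, 18, 27, 20]
`values.extend([3, 2])` → values = [29, 24, 18, 27, 20, 3, 2]
`out = len(values)` → out = 7
So out = 7

Answer: 7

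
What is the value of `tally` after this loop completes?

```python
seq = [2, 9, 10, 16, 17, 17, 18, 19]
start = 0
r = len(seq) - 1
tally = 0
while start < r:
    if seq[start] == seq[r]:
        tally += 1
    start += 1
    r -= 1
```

Count matching pairs from ends
`tally` takes the values: 0

Answer: 0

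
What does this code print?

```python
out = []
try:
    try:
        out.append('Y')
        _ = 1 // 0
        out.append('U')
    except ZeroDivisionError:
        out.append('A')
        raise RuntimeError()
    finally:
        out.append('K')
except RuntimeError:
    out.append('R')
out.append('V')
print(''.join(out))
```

Execution trace: 'Y' (inner try body) → 'A' (inner except ZeroDivisionError) → 'K' (inner finally) → 'R' (outer except RuntimeError) → 'V' (after the try/except). Output: YAKRV

Answer: YAKRV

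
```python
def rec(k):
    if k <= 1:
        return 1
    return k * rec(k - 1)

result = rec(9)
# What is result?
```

rec(9) = 9 * 8 * 7 * 6 * 5 * 4 * 3 * 2 * 1 = 362880

Answer: 362880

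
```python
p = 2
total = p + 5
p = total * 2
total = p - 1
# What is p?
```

Trace:
`p = 2` → p = 2
`total = p + 5` → total = 7
`p = total * 2` → p = 14
`total = p - 1` → total = 13
So p = 14

Answer: 14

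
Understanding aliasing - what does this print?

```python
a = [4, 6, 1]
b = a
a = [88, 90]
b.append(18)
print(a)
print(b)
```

Key concept: rebinding vs mutation: a is rebound to a new list, b still points at the original.
Step by step:
`a = [4, 6, 1]` → a = [4, 6, 1]
`b = a` → b = [4, 6, 1] (same object as a)
`a = [88, 90]` → a = [88, 90]
`b.append(18)` → b = [4, 6, 1, 18]
`print(a)` → prints [88, 90]
`print(b)` → prints [4, 6, 1, 18]

Answer:
[88, 90]
[4, 6, 1, 18]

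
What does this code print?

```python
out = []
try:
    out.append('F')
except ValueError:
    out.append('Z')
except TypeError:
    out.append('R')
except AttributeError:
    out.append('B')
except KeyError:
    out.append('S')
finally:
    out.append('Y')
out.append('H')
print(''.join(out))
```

Execution trace: 'F' (try body, no exception) → 'Y' (finally) → 'H' (after the try/except). Output: FYH

Answer: FYH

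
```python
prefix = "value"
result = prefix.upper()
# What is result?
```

Trace:
`prefix = "value"` → prefix = 'value'
`result = prefix.upper()` → result = 'VALUE'
So result = 'VALUE'

Answer: 'VALUE'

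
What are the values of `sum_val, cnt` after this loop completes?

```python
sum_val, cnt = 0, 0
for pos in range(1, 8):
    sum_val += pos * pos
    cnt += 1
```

Sum of squares and count
`sum_val, cnt` takes the values: (0, 0) → (1, 0) → (1, 1) → (5, 1) → (5, 2) → (14, 2) → (14, 3) → (30, 3) → (30, 4) → (55, 4) → (55, 5) → (91, 5) → (91, 6) → (140, 6) → (140, 7)

Answer: 140, 7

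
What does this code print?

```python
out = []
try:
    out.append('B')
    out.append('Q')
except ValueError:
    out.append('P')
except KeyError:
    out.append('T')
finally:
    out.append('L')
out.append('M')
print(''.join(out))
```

Execution trace: 'B' (try body) → 'Q' (try body, no exception) → 'L' (finally) → 'M' (after the try/except). Output: BQLM

Answer: BQLM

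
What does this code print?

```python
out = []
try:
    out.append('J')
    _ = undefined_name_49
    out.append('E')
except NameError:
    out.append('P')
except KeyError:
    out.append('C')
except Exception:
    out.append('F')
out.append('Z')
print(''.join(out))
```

Execution trace: 'J' (try body) → 'P' (except NameError) → 'Z' (after the try/except). Output: JPZ

Answer: JPZ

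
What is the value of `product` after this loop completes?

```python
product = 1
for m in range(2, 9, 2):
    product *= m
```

Product of even numbers 2 to 8
`product` takes the values: 1 → 2 → 8 → 48 → 384

Answer: 384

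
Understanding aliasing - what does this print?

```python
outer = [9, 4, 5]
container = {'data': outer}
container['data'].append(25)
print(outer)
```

Key concept: dict holds reference to list.
Step by step:
`outer = [9, 4, 5]` → outer = [9, 4, 5]
`container = {'data': outer}` → container = {'data': [9, 4, 5]}
`container['data'].append(25)` → outer = [9, 4, 5, 25]; container = {'data': [9, 4, 5, 25]}
`print(outer)` → prints [9, 4, 5, 25]

Answer: [9, 4, 5, 25]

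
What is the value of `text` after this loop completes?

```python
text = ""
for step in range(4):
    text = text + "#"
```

Repeat '#' 4 times
`text` takes the values: "" → "#" → "##" → "###" → "####"

Answer: "####"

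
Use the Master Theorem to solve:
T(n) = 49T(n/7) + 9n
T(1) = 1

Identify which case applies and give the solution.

a=49, b=7, f(n)=9n. log_7(49) = 2. Since c=1 < 2, Case 1 applies: T(n) = Θ(n^log_b(a)) = O(n^2).

Answer: O(n^2) - Case 1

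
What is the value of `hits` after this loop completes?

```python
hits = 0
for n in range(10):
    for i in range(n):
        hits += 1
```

Triangle number: 0+1+2+...+9
`hits` takes the values: 0 → 1 → 2 → 3 → 4 → 5 → 6 → 7 → 8 → 9 → 10 → 11 → 12 → 13 → 14 → 15 → 16 → 17 → 18 → 19 → 20 → 21 → 22 → 23 → 24 → 25 → 26 → 27 → 28 → 29 → … → 41 → 42 → 43 → 44 → 45

Answer: 45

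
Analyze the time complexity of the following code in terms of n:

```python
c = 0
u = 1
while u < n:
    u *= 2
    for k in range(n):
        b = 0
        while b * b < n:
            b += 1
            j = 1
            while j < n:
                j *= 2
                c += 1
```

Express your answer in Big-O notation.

Each loop level contributes: log n × n × √n × log n. Multiplying the contributions gives O(n√n log² n).

Answer: O(n√n log² n)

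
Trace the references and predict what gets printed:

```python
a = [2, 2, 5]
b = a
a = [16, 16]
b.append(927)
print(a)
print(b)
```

Key concept: rebinding vs mutation: a is rebound to a new list, b still points at the original.
Step by step:
`a = [2, 2, 5]` → a = [2, 2, 5]
`b = a` → b = [2, 2, 5] (same object as a)
`a = [16, 16]` → a = [16, 16]
`b.append(927)` → b = [2, 2, 5, 927]
`print(a)` → prints [16, 16]
`print(b)` → prints [2, 2, 5, 927]

Answer:
[16, 16]
[2, 2, 5, 927]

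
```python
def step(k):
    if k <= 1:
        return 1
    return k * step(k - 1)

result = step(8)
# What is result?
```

step(8) = 8 * 7 * 6 * 5 * 4 * 3 * 2 * 1 = 40320

Answer: 40320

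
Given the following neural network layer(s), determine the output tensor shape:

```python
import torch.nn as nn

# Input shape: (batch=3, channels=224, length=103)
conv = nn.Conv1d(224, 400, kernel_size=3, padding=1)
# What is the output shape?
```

Input: (3, 224, 103) -> Output: (3, 400, 103)

Answer: (3, 400, 103)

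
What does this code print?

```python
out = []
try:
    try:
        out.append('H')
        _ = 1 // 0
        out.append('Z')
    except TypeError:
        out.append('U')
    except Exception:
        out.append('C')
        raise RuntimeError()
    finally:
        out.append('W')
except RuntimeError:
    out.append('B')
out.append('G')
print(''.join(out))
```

Execution trace: 'H' (inner try body) → 'C' (inner except Exception) → 'W' (inner finally) → 'B' (outer except RuntimeError) → 'G' (after the try/except). Output: HCWBG

Answer: HCWBG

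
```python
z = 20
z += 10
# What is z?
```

Trace:
`z = 20` → z = 20
`z += 10` → z = 30
So z = 30

Answer: 30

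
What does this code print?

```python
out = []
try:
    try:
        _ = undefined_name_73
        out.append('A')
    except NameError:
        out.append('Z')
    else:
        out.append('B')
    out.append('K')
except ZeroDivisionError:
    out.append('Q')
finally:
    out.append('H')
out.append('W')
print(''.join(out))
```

Execution trace: 'Z' (inner except NameError) → 'K' (try body, no exception) → 'H' (finally) → 'W' (after the try/except). Output: ZKHW

Answer: ZKHW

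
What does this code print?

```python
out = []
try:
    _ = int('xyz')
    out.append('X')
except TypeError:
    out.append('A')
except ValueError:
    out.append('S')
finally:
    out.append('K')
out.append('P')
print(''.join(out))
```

Execution trace: 'S' (except ValueError) → 'K' (finally) → 'P' (after the try/except). Output: SKP

Answer: SKP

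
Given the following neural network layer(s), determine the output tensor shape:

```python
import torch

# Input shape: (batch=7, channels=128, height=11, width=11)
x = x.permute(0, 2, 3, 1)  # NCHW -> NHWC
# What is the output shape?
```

Input: (7, 128, 11, 11) -> Output: (7, 11, 11, 128)

Answer: (7, 11, 11, 128)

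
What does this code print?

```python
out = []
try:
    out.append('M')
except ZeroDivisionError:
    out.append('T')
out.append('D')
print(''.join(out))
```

Execution trace: 'M' (try body, no exception) → 'D' (after the try/except). Output: MD

Answer: MD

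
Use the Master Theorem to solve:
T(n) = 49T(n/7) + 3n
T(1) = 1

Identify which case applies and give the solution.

a=49, b=7, f(n)=3n. log_7(49) = 2. Since c=1 < 2, Case 1 applies: T(n) = Θ(n^log_b(a)) = O(n^2).

Answer: O(n^2) - Case 1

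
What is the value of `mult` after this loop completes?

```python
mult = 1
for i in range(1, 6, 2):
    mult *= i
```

Product of 1, 3, 5, ... up to 5
`mult` takes the values: 1 → 3 → 15

Answer: 15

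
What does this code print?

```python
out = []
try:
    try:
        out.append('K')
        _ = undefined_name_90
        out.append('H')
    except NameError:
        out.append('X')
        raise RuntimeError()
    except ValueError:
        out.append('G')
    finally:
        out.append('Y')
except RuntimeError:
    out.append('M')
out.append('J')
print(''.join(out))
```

Execution trace: 'K' (try body) → 'X' (except NameError) → 'Y' (finally) → 'M' (outer except RuntimeError) → 'J' (after the try/except). Output: KXYMJ

Answer: KXYMJ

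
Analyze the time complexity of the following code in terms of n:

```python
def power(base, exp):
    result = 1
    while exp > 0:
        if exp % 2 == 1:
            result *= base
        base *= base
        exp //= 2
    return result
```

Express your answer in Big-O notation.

This is Exponentiation by squaring. Time complexity: O(log n).

Answer: O(log n)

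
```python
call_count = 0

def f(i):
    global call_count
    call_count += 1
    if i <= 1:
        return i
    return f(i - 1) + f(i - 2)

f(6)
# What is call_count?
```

Calls(i) = 1 + Calls(i-1) + Calls(i-2); Calls(0)=Calls(1)=1. For i=6 this gives 25.

Answer: 25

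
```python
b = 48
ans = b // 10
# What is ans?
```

Trace:
`b = 48` → b = 48
`ans = b // 10` → ans = 4
So ans = 4

Answer: 4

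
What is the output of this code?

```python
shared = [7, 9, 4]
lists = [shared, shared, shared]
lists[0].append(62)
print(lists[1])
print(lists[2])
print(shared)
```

Key concept: list of same reference.
Step by step:
`shared = [7, 9, 4]` → shared = [7, 9, 4]
`lists = [shared, shared, shared]` → lists = [[7, 9, 4], [7, 9, 4], [7, 9, 4]]
`lists[0].append(62)` → shared = [7, 9, 4, 62]; lists = [[7, 9, 4, 62], [7, 9, 4, 62], [7, 9, 4, 62]]
`print(lists[1])` → prints [7, 9, 4, 62]
`print(lists[2])` → prints [7, 9, 4, 62]
`print(shared)` → prints [7, 9, 4, 62]

Answer:
[7, 9, 4, 62]
[7, 9, 4, 62]
[7, 9, 4, 62]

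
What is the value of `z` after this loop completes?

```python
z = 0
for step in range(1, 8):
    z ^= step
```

XOR of 1 to 7
`z` takes the values: 0 → 1 → 3 → 0 → 4 → 1 → 7 → 0

Answer: 0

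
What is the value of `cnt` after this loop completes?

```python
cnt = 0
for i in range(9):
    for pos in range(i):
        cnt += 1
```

Triangle number: 0+1+2+...+8
`cnt` takes the values: 0 → 1 → 2 → 3 → 4 → 5 → 6 → 7 → 8 → 9 → 10 → 11 → 12 → 13 → 14 → 15 → 16 → 17 → 18 → 19 → 20 → 21 → 22 → 23 → 24 → 25 → 26 → 27 → 28 → 29 → 30 → 31 → 32 → 33 → 34 → 35 → 36

Answer: 36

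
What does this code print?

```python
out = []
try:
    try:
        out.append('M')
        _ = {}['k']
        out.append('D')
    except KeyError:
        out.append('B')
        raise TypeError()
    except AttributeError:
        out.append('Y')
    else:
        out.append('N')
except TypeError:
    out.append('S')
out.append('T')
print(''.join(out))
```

Execution trace: 'M' (inner try body) → 'B' (inner except KeyError) → 'S' (outer except TypeError) → 'T' (after the try/except). Output: MBST

Answer: MBST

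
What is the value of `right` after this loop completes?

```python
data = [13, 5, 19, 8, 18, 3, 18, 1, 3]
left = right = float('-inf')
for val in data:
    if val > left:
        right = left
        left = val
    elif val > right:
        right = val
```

Second largest (with repeats) in [13, 5, 19, 8, 18, 3, 18, 1, 3]
`right` takes the values: -inf → 5 → 13 → 18

Answer: 18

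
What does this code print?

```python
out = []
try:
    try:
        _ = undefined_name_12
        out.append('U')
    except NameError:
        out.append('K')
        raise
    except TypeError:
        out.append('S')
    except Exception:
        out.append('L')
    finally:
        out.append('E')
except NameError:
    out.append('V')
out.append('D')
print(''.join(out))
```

Execution trace: 'K' (inner except NameError) → 'E' (inner finally) → 'V' (outer except NameError) → 'D' (after the try/except). Output: KEVD

Answer: KEVD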